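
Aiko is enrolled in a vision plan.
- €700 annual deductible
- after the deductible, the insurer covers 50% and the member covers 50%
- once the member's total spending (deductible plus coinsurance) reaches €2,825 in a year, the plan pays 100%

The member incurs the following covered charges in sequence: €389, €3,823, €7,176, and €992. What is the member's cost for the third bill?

€369

Claim 1 (€389): all of it applies to the deductible. Cost to member: €389. OOP to date €389.
Claim 2 (€3,823): €311 to deductible, leaving €3,512; coinsurance €3,512 × 50% = €1,756. Member pays €2,067; OOP now €2,456.
Claim 3 (€7,176): 50% coinsurance on €7,176 = €3,588. That would push OOP to €6,044, over the €2,825 cap, so member pays €2,825 − €2,456 = €369.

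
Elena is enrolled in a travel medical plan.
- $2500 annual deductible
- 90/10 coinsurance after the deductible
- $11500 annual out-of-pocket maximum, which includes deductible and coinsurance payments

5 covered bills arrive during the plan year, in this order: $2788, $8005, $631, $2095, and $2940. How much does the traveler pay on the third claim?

Bill 1, $2788: $2500 finishes the deductible; $288 goes to coinsurance; coinsurance $288 × 10% = $28.80. Traveler owes $2528.80 (running OOP $2528.80).
Bill 2, $8005: deductible met; 10% of $8005 = $800.50. Cost to traveler: $800.50. OOP to date $3329.30.
Bill 3, $631: 10% coinsurance on $631 = $63.10. Traveler pays $63.10; OOP now $3392.40.

$63.10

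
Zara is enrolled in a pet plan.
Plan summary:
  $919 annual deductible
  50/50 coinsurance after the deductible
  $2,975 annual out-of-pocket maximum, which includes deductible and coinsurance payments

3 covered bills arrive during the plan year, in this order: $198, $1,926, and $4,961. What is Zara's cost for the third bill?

#1 ($198): all of it applies to the deductible. Cost to owner: $198. OOP to date $198.
#2 ($1,926): deductible takes $721, $1,205 remains; 50% of $1,205 = $602.50. Owner pays $1,323.50; OOP now $1,521.50.
#3 ($4,961): 50% coinsurance on $4,961 = $2,480.50. OOP would hit $4,002 > $2,975, so the cap limits the owner to $2,975 − $1,521.50 = $1,453.50.

$1,453.50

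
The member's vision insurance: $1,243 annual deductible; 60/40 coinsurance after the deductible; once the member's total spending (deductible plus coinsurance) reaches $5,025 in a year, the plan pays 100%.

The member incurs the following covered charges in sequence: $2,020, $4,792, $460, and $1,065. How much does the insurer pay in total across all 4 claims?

Claim 1 ($2,020): $1,243 to deductible, leaving $777; coinsurance $777 × 40% = $310.80. Member owes $1,553.80 (running OOP $1,553.80). Insurer: $2,020 − $1,553.80 = $466.20.
Claim 2 ($4,792): deductible already satisfied, so member's share is 40% × $4,792 = $1,916.80. Member pays $1,916.80; OOP now $3,470.60. Insurer: $4,792 − $1,916.80 = $2,875.20.
Claim 3 ($460): deductible met; 40% of $460 = $184. Member pays $184; OOP now $3,654.60. Plan pays $460 − $184 = $276.
Claim 4 ($1,065): 40% coinsurance on $1,065 = $426. Member pays $426; OOP now $4,080.60. Plan pays $1,065 − $426 = $639.
Insurer total = bills − member's total = $8,337 − $4,080.60 = $4,256.40.

$4,256.40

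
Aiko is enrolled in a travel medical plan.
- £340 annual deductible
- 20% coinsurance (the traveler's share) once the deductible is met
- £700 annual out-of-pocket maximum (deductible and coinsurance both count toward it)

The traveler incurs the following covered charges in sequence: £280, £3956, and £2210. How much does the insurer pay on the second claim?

#1 (£280): fully absorbed by the deductible. Traveler pays £280; OOP now £280. Plan pays £280 − £280 = £0.
#2 (£3956): deductible takes £60, £3896 remains; 20% of £3896 = £779.20. Together that's £60 + £779.20 = £839.20. Adding that to £280 gives £1119.20, past the £700 cap; traveler pays only £700 − £280 = £420. Plan pays £3956 − £420 = £3536.

£3536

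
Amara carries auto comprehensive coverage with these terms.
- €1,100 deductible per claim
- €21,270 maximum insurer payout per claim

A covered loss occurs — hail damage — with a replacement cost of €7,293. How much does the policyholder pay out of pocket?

Subtract the deductible: €7,293 − €1,100 = €6,193.
€6,193 is within the €21,270 limit, so the insurer pays €6,193.
The policyholder bears the rest of the original loss: €7,293 − €6,193 = €1,100.

€1,100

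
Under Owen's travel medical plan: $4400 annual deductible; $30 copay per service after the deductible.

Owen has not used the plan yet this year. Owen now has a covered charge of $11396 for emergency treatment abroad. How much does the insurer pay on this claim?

The full $4400 deductible is still open; $4400 of this bill applies to it.
That leaves $11396 − $4400 = $6996 for the copay.
Copay on this service: $30.
That puts the traveler's cost at $4400 + $30 = $4430.
Insurer pays the balance: $11396 − $4430 = $6966.

$6966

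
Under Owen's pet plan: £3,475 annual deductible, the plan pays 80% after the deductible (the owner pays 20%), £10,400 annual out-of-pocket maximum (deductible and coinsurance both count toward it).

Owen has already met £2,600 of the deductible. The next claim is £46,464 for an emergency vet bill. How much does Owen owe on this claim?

£7,800

Deductible still to meet: £3,475 − £2,600 = £875.
The remaining £45,589 (= £46,464 − £875) moves to coinsurance.
20% of £45,589 = £9,117.80 falls to the owner.
That puts the owner's cost at £875 + £9,117.80 = £9,992.80 before any cap.
Year-to-date out-of-pocket would reach £2,600 + £9,992.80 = £12,592.80, above the £10,400 maximum, so the owner pays only £10,400 − £2,600 = £7,800.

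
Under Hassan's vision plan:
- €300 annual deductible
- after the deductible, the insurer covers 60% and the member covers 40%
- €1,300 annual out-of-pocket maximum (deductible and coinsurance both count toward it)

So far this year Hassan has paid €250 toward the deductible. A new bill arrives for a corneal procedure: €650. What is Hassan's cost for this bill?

€290

Deductible still to meet: €300 − €250 = €50.
The remaining €600 (= €650 − €50) moves to coinsurance.
Member's 40% share of €600 is €240.
That puts the member's cost at €50 + €240 = €290 before any cap.
Year-to-date out-of-pocket becomes €250 + €290 = €540, still under the €1,300 maximum, so no cap applies.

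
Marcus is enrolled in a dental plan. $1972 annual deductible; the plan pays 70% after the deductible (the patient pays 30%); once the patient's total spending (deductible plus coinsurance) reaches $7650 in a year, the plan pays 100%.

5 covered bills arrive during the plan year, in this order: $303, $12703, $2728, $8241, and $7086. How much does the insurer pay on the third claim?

$1909.60

Bill 1, $303: all of it applies to the deductible. Patient owes $303 (running OOP $303). Insurer: $303 − $303 = $0.
Bill 2, $12703: deductible takes $1669, $11034 remains; coinsurance $11034 × 30% = $3310.20. Patient owes $4979.20 (running OOP $5282.20). Plan pays $12703 − $4979.20 = $7723.80.
Bill 3, $2728: 30% coinsurance on $2728 = $818.40. Patient pays $818.40; OOP now $6100.60. Insurer: $2728 − $818.40 = $1909.60.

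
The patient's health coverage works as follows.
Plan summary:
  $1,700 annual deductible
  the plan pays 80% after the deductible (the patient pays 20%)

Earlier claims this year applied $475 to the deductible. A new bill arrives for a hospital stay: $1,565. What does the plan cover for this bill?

Remaining deductible: $1,700 − $475 = $1,225.
The remaining $340 (= $1,565 − $1,225) moves to coinsurance.
Coinsurance: $340 × 20% = $68.
That puts the patient's cost at $1,225 + $68 = $1,293.
The insurer covers the remainder: $1,565 − $1,293 = $272.

$272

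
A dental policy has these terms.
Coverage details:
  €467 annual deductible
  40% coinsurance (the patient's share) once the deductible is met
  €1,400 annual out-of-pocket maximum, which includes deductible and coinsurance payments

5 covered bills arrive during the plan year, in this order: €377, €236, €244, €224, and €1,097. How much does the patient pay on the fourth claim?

€89.60

Claim 1 (€377): entire amount goes to the deductible. Patient pays €377; OOP now €377.
Claim 2 (€236): €90 finishes the deductible; €146 goes to coinsurance; 40% of €146 = €58.40. Patient owes €148.40 (running OOP €525.40).
Claim 3 (€244): 40% coinsurance on €244 = €97.60. Patient owes €97.60 (running OOP €623).
Claim 4 (€224): 40% coinsurance on €224 = €89.60. Patient owes €89.60 (running OOP €712.60).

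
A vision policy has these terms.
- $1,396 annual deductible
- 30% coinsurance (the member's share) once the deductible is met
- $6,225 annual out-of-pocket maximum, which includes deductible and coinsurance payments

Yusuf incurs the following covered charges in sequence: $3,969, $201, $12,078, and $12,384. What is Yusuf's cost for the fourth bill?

$373.40

Claim 1 — $3,969: deductible takes $1,396, $2,573 remains; 30% of $2,573 = $771.90. Member pays $2,167.90; OOP now $2,167.90.
Claim 2 — $201: deductible already satisfied, so member's share is 30% × $201 = $60.30. Member pays $60.30; OOP now $2,228.20.
Claim 3 — $12,078: 30% coinsurance on $12,078 = $3,623.40. Member owes $3,623.40 (running OOP $5,851.60).
Claim 4 — $12,384: deductible met; 30% of $12,384 = $3,715.20. That would push OOP to $9,566.80, over the $6,225 cap, so member pays $6,225 − $5,851.60 = $373.40.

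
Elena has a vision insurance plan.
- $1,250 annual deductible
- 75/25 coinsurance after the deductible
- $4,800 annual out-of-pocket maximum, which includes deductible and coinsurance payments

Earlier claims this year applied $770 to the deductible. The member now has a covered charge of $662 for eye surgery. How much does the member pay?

$525.50

Remaining deductible: $1,250 − $770 = $480.
That leaves $662 − $480 = $182 for coinsurance.
Coinsurance: $182 × 25% = $45.50.
That puts the member's cost at $480 + $45.50 = $525.50 before any cap.
Total out-of-pocket so far would be $770 + $525.50 = $1,295.50, below the $4,800 cap — no reduction.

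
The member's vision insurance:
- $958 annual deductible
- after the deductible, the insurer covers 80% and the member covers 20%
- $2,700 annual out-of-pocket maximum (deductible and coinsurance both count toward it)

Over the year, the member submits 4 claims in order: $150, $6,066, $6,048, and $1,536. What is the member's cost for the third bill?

Bill 1, $150: fully absorbed by the deductible. Cost to member: $150. OOP to date $150.
Bill 2, $6,066: $808 finishes the deductible; $5,258 goes to coinsurance; coinsurance $5,258 × 20% = $1,051.60. Cost to member: $1,859.60. OOP to date $2,009.60.
Bill 3, $6,048: deductible met; 20% of $6,048 = $1,209.60. That would push OOP to $3,219.20, over the $2,700 cap, so member pays $2,700 − $2,009.60 = $690.40.

$690.40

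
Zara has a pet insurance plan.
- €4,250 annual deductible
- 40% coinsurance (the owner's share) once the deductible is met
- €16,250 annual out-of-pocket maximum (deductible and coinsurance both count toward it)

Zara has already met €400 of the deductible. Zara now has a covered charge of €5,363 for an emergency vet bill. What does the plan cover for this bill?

€907.80

Deductible still to meet: €4,250 − €400 = €3,850.
The remaining €1,513 (= €5,363 − €3,850) moves to coinsurance.
Coinsurance: €1,513 × 40% = €605.20.
That puts the owner's cost at €3,850 + €605.20 = €4,455.20 before any cap.
Year-to-date out-of-pocket becomes €400 + €4,455.20 = €4,855.20, still under the €16,250 maximum, so no cap applies.
The plan picks up €5,363 − €4,455.20 = €907.80.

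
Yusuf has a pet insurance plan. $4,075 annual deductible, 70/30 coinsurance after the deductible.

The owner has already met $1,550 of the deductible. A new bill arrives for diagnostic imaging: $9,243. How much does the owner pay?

$4,540.40

Deductible still to meet: $4,075 − $1,550 = $2,525.
After the $2,525 deductible portion, $9,243 − $2,525 = $6,718 is subject to coinsurance.
Coinsurance: $6,718 × 30% = $2,015.40.
That puts the owner's cost at $2,525 + $2,015.40 = $4,540.40.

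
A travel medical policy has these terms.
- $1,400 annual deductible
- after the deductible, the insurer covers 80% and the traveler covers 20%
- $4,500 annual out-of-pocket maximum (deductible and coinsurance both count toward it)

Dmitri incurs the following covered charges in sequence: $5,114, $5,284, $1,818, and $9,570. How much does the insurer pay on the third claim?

$1,454.40

Bill 1, $5,114: $1,400 finishes the deductible; $3,714 goes to coinsurance; traveler's 20% is $742.80. Traveler owes $2,142.80 (running OOP $2,142.80). Plan pays $5,114 − $2,142.80 = $2,971.20.
Bill 2, $5,284: deductible already satisfied, so traveler's share is 20% × $5,284 = $1,056.80. Traveler owes $1,056.80 (running OOP $3,199.60). Insurer: $5,284 − $1,056.80 = $4,227.20.
Bill 3, $1,818: deductible met; 20% of $1,818 = $363.60. Cost to traveler: $363.60. OOP to date $3,563.20. Insurer: $1,818 − $363.60 = $1,454.40.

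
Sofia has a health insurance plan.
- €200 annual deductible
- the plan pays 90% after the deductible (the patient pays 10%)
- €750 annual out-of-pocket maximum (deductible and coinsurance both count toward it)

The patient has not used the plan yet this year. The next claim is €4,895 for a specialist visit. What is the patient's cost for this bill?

€669.50

The full €200 deductible is still open; €200 of this bill applies to it.
After the €200 deductible portion, €4,895 − €200 = €4,695 is subject to coinsurance.
Coinsurance: €4,695 × 10% = €469.50.
So the patient owes €200 + €469.50 = €669.50 before any cap.
Total out-of-pocket so far would be €0 + €669.50 = €669.50, below the €750 cap — no reduction.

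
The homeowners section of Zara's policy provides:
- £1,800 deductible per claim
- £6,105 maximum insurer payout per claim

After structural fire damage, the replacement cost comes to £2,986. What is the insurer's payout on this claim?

After the deductible, £2,986 − £1,800 = £1,186 remains.
£1,186 ≤ £6,105, so the limit doesn't bind; insurer pays £1,186.

£1,186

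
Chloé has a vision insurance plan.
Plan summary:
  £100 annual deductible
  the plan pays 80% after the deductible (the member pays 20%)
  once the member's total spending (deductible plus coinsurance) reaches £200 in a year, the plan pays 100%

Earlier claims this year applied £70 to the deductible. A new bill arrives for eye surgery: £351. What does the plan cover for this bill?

Remaining deductible: £100 − £70 = £30.
That leaves £351 − £30 = £321 for coinsurance.
Member's 20% share of £321 is £64.20.
Member responsibility before any cap: £30 + £64.20 = £94.20.
Year-to-date out-of-pocket becomes £70 + £94.20 = £164.20, still under the £200 maximum, so no cap applies.
The insurer covers the remainder: £351 − £94.20 = £256.80.

£256.80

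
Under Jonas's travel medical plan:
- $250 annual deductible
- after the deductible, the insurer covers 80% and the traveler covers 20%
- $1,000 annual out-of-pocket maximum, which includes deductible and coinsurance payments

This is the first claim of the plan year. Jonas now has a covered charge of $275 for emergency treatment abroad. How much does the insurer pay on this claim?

$20

Nothing has been paid toward the $250 deductible, so the first $250 of this charge is applied there.
That leaves $275 − $250 = $25 for coinsurance.
20% of $25 = $5 falls to the traveler.
Traveler responsibility before any cap: $250 + $5 = $255.
Total out-of-pocket so far would be $0 + $255 = $255, below the $1,000 cap — no reduction.
Insurer pays the balance: $275 − $255 = $20.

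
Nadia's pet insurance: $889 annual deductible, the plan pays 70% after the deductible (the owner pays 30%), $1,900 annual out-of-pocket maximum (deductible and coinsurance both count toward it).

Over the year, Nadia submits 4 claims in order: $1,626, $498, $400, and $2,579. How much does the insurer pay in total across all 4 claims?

$3,203

Claim 1 — $1,626: $889 to deductible, leaving $737; owner's 30% is $221.10. Owner pays $1,110.10; OOP now $1,110.10. Plan pays $1,626 − $1,110.10 = $515.90.
Claim 2 — $498: deductible already satisfied, so owner's share is 30% × $498 = $149.40. Owner pays $149.40; OOP now $1,259.50. Insurer: $498 − $149.40 = $348.60.
Claim 3 — $400: 30% coinsurance on $400 = $120. Owner owes $120 (running OOP $1,379.50). Insurer: $400 − $120 = $280.
Claim 4 — $2,579: 30% coinsurance on $2,579 = $773.70. OOP would hit $2,153.20 > $1,900, so the cap limits the owner to $1,900 − $1,379.50 = $520.50. Insurer: $2,579 − $520.50 = $2,058.50.
Insurer total = bills − owner's total = $5,103 − $1,900 = $3,203.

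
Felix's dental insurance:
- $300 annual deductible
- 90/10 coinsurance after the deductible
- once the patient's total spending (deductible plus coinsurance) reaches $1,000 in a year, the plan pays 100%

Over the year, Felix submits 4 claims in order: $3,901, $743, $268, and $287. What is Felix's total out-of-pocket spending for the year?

Claim 1 ($3,901): $300 finishes the deductible; $3,601 goes to coinsurance; 10% of $3,601 = $360.10. Cost to patient: $660.10. OOP to date $660.10.
Claim 2 ($743): deductible already satisfied, so patient's share is 10% × $743 = $74.30. Patient owes $74.30 (running OOP $734.40).
Claim 3 ($268): 10% coinsurance on $268 = $26.80. Patient owes $26.80 (running OOP $761.20).
Claim 4 ($287): 10% coinsurance on $287 = $28.70. Patient pays $28.70; OOP now $789.90.
Total paid by the patient: $660.10 + $74.30 + $26.80 + $28.70 = $789.90.

$789.90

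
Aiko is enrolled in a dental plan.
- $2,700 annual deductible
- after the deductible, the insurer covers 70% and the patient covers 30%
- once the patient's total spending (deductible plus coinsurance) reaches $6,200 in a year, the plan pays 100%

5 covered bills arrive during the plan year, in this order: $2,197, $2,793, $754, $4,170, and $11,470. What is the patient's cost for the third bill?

Claim 1 — $2,197: all of it applies to the deductible. Cost to patient: $2,197. OOP to date $2,197.
Claim 2 — $2,793: deductible takes $503, $2,290 remains; coinsurance $2,290 × 30% = $687. Patient pays $1,190; OOP now $3,387.
Claim 3 — $754: deductible met; 30% of $754 = $226.20. Patient owes $226.20 (running OOP $3,613.20).

$226.20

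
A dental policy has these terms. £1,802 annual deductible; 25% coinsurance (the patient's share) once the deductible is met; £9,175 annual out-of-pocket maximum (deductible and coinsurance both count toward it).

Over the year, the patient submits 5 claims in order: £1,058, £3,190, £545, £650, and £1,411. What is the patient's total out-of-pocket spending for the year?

£3,065

Claim 1 — £1,058: entire amount goes to the deductible. Patient pays £1,058; OOP now £1,058.
Claim 2 — £3,190: £744 to deductible, leaving £2,446; 25% of £2,446 = £611.50. Cost to patient: £1,355.50. OOP to date £2,413.50.
Claim 3 — £545: 25% coinsurance on £545 = £136.25. Patient pays £136.25; OOP now £2,549.75.
Claim 4 — £650: deductible met; 25% of £650 = £162.50. Cost to patient: £162.50. OOP to date £2,712.25.
Claim 5 — £1,411: deductible already satisfied, so patient's share is 25% × £1,411 = £352.75. Patient pays £352.75; OOP now £3,065.
Total paid by the patient: £1,058 + £1,355.50 + £136.25 + £162.50 + £352.75 = £3,065.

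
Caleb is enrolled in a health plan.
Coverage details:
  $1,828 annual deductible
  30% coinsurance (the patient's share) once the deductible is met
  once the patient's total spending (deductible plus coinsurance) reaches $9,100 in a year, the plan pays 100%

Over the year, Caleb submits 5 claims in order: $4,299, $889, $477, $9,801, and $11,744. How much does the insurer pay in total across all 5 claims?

Bill 1, $4,299: $1,828 finishes the deductible; $2,471 goes to coinsurance; patient's 30% is $741.30. Patient pays $2,569.30; OOP now $2,569.30. Plan pays $4,299 − $2,569.30 = $1,729.70.
Bill 2, $889: deductible met; 30% of $889 = $266.70. Patient owes $266.70 (running OOP $2,836). Insurer: $889 − $266.70 = $622.30.
Bill 3, $477: 30% coinsurance on $477 = $143.10. Patient pays $143.10; OOP now $2,979.10. Insurer: $477 − $143.10 = $333.90.
Bill 4, $9,801: deductible already satisfied, so patient's share is 30% × $9,801 = $2,940.30. Patient owes $2,940.30 (running OOP $5,919.40). Insurer: $9,801 − $2,940.30 = $6,860.70.
Bill 5, $11,744: deductible met; 30% of $11,744 = $3,523.20. Adding that to $5,919.40 gives $9,442.60, past the $9,100 cap; patient pays only $9,100 − $5,919.40 = $3,180.60. Plan pays $11,744 − $3,180.60 = $8,563.40.
Insurer total = bills − patient's total = $27,210 − $9,100 = $18,110.

$18,110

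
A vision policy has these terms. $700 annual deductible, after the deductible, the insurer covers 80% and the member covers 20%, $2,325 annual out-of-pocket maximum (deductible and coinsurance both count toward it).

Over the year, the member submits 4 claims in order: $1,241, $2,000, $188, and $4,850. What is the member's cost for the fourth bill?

Bill 1, $1,241: $700 to deductible, leaving $541; coinsurance $541 × 20% = $108.20. Cost to member: $808.20. OOP to date $808.20.
Bill 2, $2,000: 20% coinsurance on $2,000 = $400. Cost to member: $400. OOP to date $1,208.20.
Bill 3, $188: deductible already satisfied, so member's share is 20% × $188 = $37.60. Cost to member: $37.60. OOP to date $1,245.80.
Bill 4, $4,850: 20% coinsurance on $4,850 = $970. Member owes $970 (running OOP $2,215.80).

$970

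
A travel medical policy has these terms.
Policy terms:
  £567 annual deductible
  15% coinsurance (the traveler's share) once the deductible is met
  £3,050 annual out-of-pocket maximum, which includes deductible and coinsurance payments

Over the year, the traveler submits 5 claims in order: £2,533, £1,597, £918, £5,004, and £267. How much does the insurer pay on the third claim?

£780.30

Bill 1, £2,533: £567 finishes the deductible; £1,966 goes to coinsurance; traveler's 15% is £294.90. Traveler owes £861.90 (running OOP £861.90). Insurer: £2,533 − £861.90 = £1,671.10.
Bill 2, £1,597: deductible already satisfied, so traveler's share is 15% × £1,597 = £239.55. Traveler owes £239.55 (running OOP £1,101.45). Plan pays £1,597 − £239.55 = £1,357.45.
Bill 3, £918: 15% coinsurance on £918 = £137.70. Traveler owes £137.70 (running OOP £1,239.15). Insurer: £918 − £137.70 = £780.30.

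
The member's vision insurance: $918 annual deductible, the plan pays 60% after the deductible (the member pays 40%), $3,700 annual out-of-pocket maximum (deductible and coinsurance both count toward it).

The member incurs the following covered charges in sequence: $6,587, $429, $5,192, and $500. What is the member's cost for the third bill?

$342.80

Claim 1 — $6,587: $918 finishes the deductible; $5,669 goes to coinsurance; member's 40% is $2,267.60. Member owes $3,185.60 (running OOP $3,185.60).
Claim 2 — $429: deductible met; 40% of $429 = $171.60. Cost to member: $171.60. OOP to date $3,357.20.
Claim 3 — $5,192: 40% coinsurance on $5,192 = $2,076.80. Adding that to $3,357.20 gives $5,434, past the $3,700 cap; member pays only $3,700 − $3,357.20 = $342.80.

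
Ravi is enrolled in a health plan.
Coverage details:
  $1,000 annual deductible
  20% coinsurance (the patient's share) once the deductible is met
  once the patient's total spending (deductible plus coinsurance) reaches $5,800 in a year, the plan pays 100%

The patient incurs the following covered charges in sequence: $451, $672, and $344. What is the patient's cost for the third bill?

Bill 1, $451: all of it applies to the deductible. Patient pays $451; OOP now $451.
Bill 2, $672: deductible takes $549, $123 remains; coinsurance $123 × 20% = $24.60. Patient pays $573.60; OOP now $1,024.60.
Bill 3, $344: deductible met; 20% of $344 = $68.80. Patient pays $68.80; OOP now $1,093.40.

$68.80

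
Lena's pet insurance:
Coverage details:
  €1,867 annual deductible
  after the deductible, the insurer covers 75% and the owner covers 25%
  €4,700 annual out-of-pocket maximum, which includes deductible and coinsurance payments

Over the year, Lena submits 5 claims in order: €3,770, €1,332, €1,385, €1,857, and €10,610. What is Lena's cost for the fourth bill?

Claim 1 — €3,770: €1,867 to deductible, leaving €1,903; 25% of €1,903 = €475.75. Cost to owner: €2,342.75. OOP to date €2,342.75.
Claim 2 — €1,332: deductible already satisfied, so owner's share is 25% × €1,332 = €333. Owner owes €333 (running OOP €2,675.75).
Claim 3 — €1,385: 25% coinsurance on €1,385 = €346.25. Owner owes €346.25 (running OOP €3,022).
Claim 4 — €1,857: 25% coinsurance on €1,857 = €464.25. Cost to owner: €464.25. OOP to date €3,486.25.

€464.25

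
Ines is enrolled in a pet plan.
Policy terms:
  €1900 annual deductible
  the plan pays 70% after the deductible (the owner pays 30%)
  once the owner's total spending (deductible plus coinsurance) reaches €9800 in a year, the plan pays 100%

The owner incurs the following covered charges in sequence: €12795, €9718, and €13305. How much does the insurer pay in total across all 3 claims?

#1 (€12795): deductible takes €1900, €10895 remains; owner's 30% is €3268.50. Owner owes €5168.50 (running OOP €5168.50). Insurer: €12795 − €5168.50 = €7626.50.
#2 (€9718): deductible met; 30% of €9718 = €2915.40. Cost to owner: €2915.40. OOP to date €8083.90. Plan pays €9718 − €2915.40 = €6802.60.
#3 (€13305): deductible already satisfied, so owner's share is 30% × €13305 = €3991.50. OOP would hit €12075.40 > €9800, so the cap limits the owner to €9800 − €8083.90 = €1716.10. Insurer: €13305 − €1716.10 = €11588.90.
Insurer total: €7626.50 + €6802.60 + €11588.90 = €26018.

€26018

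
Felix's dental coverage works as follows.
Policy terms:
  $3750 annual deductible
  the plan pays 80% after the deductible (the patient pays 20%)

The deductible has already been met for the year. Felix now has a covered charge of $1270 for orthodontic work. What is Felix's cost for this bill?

$254

With the deductible met, the entire $1270 is subject to coinsurance.
Coinsurance: $1270 × 20% = $254.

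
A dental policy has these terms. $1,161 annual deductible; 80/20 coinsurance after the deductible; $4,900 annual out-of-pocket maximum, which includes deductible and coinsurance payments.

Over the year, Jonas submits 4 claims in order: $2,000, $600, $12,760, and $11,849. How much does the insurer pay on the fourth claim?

$10,949.80

Claim 1 ($2,000): deductible takes $1,161, $839 remains; coinsurance $839 × 20% = $167.80. Cost to patient: $1,328.80. OOP to date $1,328.80. Insurer: $2,000 − $1,328.80 = $671.20.
Claim 2 ($600): deductible already satisfied, so patient's share is 20% × $600 = $120. Cost to patient: $120. OOP to date $1,448.80. Plan pays $600 − $120 = $480.
Claim 3 ($12,760): 20% coinsurance on $12,760 = $2,552. Cost to patient: $2,552. OOP to date $4,000.80. Insurer: $12,760 − $2,552 = $10,208.
Claim 4 ($11,849): 20% coinsurance on $11,849 = $2,369.80. That would push OOP to $6,370.60, over the $4,900 cap, so patient pays $4,900 − $4,000.80 = $899.20. Insurer: $11,849 − $899.20 = $10,949.80.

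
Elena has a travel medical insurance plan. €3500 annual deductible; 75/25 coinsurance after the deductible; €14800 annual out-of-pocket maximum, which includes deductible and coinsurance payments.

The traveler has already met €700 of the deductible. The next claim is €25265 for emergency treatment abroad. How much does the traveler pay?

Remaining deductible: €3500 − €700 = €2800.
After the €2800 deductible portion, €25265 − €2800 = €22465 is subject to coinsurance.
25% of €22465 = €5616.25 falls to the traveler.
So the traveler owes €2800 + €5616.25 = €8416.25 before any cap.
Cumulative spending €700 + €8416.25 = €9116.25 stays under the €14800 maximum.

€8416.25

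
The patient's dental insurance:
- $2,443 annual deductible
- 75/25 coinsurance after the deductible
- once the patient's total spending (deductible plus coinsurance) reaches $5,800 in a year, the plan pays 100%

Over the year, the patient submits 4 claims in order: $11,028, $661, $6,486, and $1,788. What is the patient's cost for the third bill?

Claim 1 ($11,028): $2,443 to deductible, leaving $8,585; patient's 25% is $2,146.25. Cost to patient: $4,589.25. OOP to date $4,589.25.
Claim 2 ($661): deductible already satisfied, so patient's share is 25% × $661 = $165.25. Patient pays $165.25; OOP now $4,754.50.
Claim 3 ($6,486): deductible met; 25% of $6,486 = $1,621.50. Adding that to $4,754.50 gives $6,376, past the $5,800 cap; patient pays only $5,800 − $4,754.50 = $1,045.50.

$1,045.50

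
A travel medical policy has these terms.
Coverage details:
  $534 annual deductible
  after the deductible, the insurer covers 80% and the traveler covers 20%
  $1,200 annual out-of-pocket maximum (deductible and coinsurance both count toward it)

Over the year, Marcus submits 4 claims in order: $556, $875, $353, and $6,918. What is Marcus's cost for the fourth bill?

$416

Claim 1 — $556: $534 finishes the deductible; $22 goes to coinsurance; traveler's 20% is $4.40. Traveler pays $538.40; OOP now $538.40.
Claim 2 — $875: deductible already satisfied, so traveler's share is 20% × $875 = $175. Traveler owes $175 (running OOP $713.40).
Claim 3 — $353: deductible met; 20% of $353 = $70.60. Cost to traveler: $70.60. OOP to date $784.
Claim 4 — $6,918: 20% coinsurance on $6,918 = $1,383.60. OOP would hit $2,167.60 > $1,200, so the cap limits the traveler to $1,200 − $784 = $416.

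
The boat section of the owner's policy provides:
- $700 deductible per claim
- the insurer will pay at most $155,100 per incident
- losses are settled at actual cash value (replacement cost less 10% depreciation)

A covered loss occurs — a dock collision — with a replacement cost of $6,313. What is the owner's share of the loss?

$1,331.30

Depreciate 10%: the covered value is $6,313 × 0.9 = $5,681.70.
Less the $700 deductible: $5,681.70 − $700 = $4,981.70.
That's under the $155,100 cap, so the insurer reimburses the full $4,981.70.
The owner bears the rest of the original loss: $6,313 − $4,981.70 = $1,331.30.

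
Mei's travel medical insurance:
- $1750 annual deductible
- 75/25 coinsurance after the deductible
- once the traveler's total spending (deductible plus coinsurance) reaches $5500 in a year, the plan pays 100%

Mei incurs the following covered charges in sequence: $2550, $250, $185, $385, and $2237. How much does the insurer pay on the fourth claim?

Claim 1 ($2550): $1750 finishes the deductible; $800 goes to coinsurance; 25% of $800 = $200. Traveler owes $1950 (running OOP $1950). Plan pays $2550 − $1950 = $600.
Claim 2 ($250): deductible met; 25% of $250 = $62.50. Cost to traveler: $62.50. OOP to date $2012.50. Plan pays $250 − $62.50 = $187.50.
Claim 3 ($185): 25% coinsurance on $185 = $46.25. Traveler pays $46.25; OOP now $2058.75. Plan pays $185 − $46.25 = $138.75.
Claim 4 ($385): deductible already satisfied, so traveler's share is 25% × $385 = $96.25. Cost to traveler: $96.25. OOP to date $2155. Plan pays $385 − $96.25 = $288.75.

$288.75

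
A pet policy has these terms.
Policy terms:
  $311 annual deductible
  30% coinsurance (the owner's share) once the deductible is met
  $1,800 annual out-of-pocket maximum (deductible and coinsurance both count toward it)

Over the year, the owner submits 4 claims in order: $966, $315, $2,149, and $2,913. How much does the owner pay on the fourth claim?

$553.30

Claim 1 ($966): deductible takes $311, $655 remains; owner's 30% is $196.50. Owner pays $507.50; OOP now $507.50.
Claim 2 ($315): 30% coinsurance on $315 = $94.50. Owner pays $94.50; OOP now $602.
Claim 3 ($2,149): deductible met; 30% of $2,149 = $644.70. Owner owes $644.70 (running OOP $1,246.70).
Claim 4 ($2,913): 30% coinsurance on $2,913 = $873.90. Adding that to $1,246.70 gives $2,120.60, past the $1,800 cap; owner pays only $1,800 − $1,246.70 = $553.30.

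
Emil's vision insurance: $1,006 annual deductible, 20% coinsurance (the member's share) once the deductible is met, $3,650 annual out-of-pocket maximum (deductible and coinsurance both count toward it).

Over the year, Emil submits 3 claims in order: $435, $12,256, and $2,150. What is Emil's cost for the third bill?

$307

Claim 1 ($435): fully absorbed by the deductible. Member owes $435 (running OOP $435).
Claim 2 ($12,256): deductible takes $571, $11,685 remains; 20% of $11,685 = $2,337. Member pays $2,908; OOP now $3,343.
Claim 3 ($2,150): deductible met; 20% of $2,150 = $430. That would push OOP to $3,773, over the $3,650 cap, so member pays $3,650 − $3,343 = $307.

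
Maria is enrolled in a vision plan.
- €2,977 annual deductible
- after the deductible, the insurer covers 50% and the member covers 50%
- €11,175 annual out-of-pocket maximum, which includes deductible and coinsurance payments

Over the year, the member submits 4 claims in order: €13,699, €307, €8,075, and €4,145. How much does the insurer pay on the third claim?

€5,391.50

Claim 1 (€13,699): deductible takes €2,977, €10,722 remains; 50% of €10,722 = €5,361. Member pays €8,338; OOP now €8,338. Plan pays €13,699 − €8,338 = €5,361.
Claim 2 (€307): deductible met; 50% of €307 = €153.50. Member pays €153.50; OOP now €8,491.50. Plan pays €307 − €153.50 = €153.50.
Claim 3 (€8,075): deductible already satisfied, so member's share is 50% × €8,075 = €4,037.50. OOP would hit €12,529 > €11,175, so the cap limits the member to €11,175 − €8,491.50 = €2,683.50. Insurer: €8,075 − €2,683.50 = €5,391.50.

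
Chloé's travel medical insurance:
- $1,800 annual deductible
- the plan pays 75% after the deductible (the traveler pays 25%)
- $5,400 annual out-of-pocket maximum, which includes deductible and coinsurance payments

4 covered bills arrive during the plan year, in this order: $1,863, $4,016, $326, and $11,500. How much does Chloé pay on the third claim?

$81.50

Bill 1, $1,863: deductible takes $1,800, $63 remains; traveler's 25% is $15.75. Traveler owes $1,815.75 (running OOP $1,815.75).
Bill 2, $4,016: 25% coinsurance on $4,016 = $1,004. Cost to traveler: $1,004. OOP to date $2,819.75.
Bill 3, $326: 25% coinsurance on $326 = $81.50. Traveler pays $81.50; OOP now $2,901.25.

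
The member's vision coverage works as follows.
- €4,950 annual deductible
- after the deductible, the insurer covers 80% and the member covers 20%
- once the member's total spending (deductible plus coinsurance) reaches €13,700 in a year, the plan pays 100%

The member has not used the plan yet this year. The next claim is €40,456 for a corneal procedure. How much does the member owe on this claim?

€12,051.20

The full €4,950 deductible is still open; €4,950 of this bill applies to it.
That leaves €40,456 − €4,950 = €35,506 for coinsurance.
Coinsurance: €35,506 × 20% = €7,101.20.
So the member owes €4,950 + €7,101.20 = €12,051.20 before any cap.
Total out-of-pocket so far would be €0 + €12,051.20 = €12,051.20, below the €13,700 cap — no reduction.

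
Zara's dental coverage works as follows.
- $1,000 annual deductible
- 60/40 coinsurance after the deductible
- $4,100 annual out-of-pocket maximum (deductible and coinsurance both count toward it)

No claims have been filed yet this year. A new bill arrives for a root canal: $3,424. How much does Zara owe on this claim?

Deductible not yet touched, so the first $1,000 of the bill goes to the deductible.
The remaining $2,424 (= $3,424 − $1,000) moves to coinsurance.
Coinsurance: $2,424 × 40% = $969.60.
That puts the patient's cost at $1,000 + $969.60 = $1,969.60 before any cap.
Year-to-date out-of-pocket becomes $0 + $1,969.60 = $1,969.60, still under the $4,100 maximum, so no cap applies.

$1,969.60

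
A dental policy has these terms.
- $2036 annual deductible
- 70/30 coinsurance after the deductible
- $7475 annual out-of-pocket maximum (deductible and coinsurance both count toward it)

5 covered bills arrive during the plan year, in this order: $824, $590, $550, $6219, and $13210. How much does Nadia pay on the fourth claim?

Claim 1 — $824: all of it applies to the deductible. Cost to patient: $824. OOP to date $824.
Claim 2 — $590: entire amount goes to the deductible. Cost to patient: $590. OOP to date $1414.
Claim 3 — $550: all of it applies to the deductible. Patient pays $550; OOP now $1964.
Claim 4 — $6219: $72 finishes the deductible; $6147 goes to coinsurance; patient's 30% is $1844.10. Cost to patient: $1916.10. OOP to date $3880.10.

$1916.10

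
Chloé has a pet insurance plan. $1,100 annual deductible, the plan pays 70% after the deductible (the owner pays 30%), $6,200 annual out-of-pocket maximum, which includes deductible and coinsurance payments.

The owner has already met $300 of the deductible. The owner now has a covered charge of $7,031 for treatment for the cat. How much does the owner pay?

$300 of the $1,100 deductible is already met, leaving $800.
That leaves $7,031 − $800 = $6,231 for coinsurance.
Owner's 30% share of $6,231 is $1,869.30.
So the owner owes $800 + $1,869.30 = $2,669.30 before any cap.
Year-to-date out-of-pocket becomes $300 + $2,669.30 = $2,969.30, still under the $6,200 maximum, so no cap applies.

$2,669.30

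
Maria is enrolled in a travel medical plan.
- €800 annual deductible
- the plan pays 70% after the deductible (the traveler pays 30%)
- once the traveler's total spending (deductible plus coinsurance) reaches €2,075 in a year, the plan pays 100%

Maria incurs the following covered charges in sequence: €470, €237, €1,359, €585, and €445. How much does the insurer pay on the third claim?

Bill 1, €470: entire amount goes to the deductible. Traveler pays €470; OOP now €470. Plan pays €470 − €470 = €0.
Bill 2, €237: all of it applies to the deductible. Traveler pays €237; OOP now €707. Insurer: €237 − €237 = €0.
Bill 3, €1,359: €93 finishes the deductible; €1,266 goes to coinsurance; coinsurance €1,266 × 30% = €379.80. Traveler owes €472.80 (running OOP €1,179.80). Insurer: €1,359 − €472.80 = €886.20.

€886.20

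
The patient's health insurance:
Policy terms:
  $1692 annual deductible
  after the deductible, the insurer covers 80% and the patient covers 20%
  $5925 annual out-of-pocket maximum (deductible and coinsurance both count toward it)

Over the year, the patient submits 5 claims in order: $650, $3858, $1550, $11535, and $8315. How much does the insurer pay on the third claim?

$1240

Claim 1 — $650: entire amount goes to the deductible. Patient pays $650; OOP now $650. Insurer: $650 − $650 = $0.
Claim 2 — $3858: deductible takes $1042, $2816 remains; 20% of $2816 = $563.20. Cost to patient: $1605.20. OOP to date $2255.20. Insurer: $3858 − $1605.20 = $2252.80.
Claim 3 — $1550: 20% coinsurance on $1550 = $310. Cost to patient: $310. OOP to date $2565.20. Insurer: $1550 − $310 = $1240.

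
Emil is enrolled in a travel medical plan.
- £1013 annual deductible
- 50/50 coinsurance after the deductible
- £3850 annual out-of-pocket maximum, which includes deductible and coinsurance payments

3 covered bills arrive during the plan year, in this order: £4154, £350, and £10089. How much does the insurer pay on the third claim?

£8997.50

Bill 1, £4154: £1013 finishes the deductible; £3141 goes to coinsurance; 50% of £3141 = £1570.50. Cost to traveler: £2583.50. OOP to date £2583.50. Insurer: £4154 − £2583.50 = £1570.50.
Bill 2, £350: 50% coinsurance on £350 = £175. Traveler pays £175; OOP now £2758.50. Plan pays £350 − £175 = £175.
Bill 3, £10089: 50% coinsurance on £10089 = £5044.50. That would push OOP to £7803, over the £3850 cap, so traveler pays £3850 − £2758.50 = £1091.50. Plan pays £10089 − £1091.50 = £8997.50.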